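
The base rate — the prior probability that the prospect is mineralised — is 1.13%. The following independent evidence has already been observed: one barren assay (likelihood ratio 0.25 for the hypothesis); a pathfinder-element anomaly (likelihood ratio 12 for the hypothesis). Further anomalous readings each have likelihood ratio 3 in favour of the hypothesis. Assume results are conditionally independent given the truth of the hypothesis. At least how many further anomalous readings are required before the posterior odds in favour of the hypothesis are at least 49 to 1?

7

Prior odds = 0.0113/0.9887 = 113/9887.
Combined Bayes factor of the evidence already in hand = 0.25 × 12 = 3.
Odds after that evidence = (113/9887) × 3 = 339/9887.
Target odds = 49.
Need 3ⁿ ≥ 49 ÷ (339/9887) = 484463/339.
3⁶ = 729 falls short of 484463/339 but 3⁷ = 2187 reaches it, so n = 7.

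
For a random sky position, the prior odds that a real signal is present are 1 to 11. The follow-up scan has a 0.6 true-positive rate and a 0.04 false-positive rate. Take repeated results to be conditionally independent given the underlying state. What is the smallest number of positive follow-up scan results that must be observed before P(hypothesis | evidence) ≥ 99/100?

Prior odds = 1/11.
Likelihood ratio of a positive result = 0.6/0.04 = 15.
Target posterior odds = 0.99/0.01 = 99.
Need (1/11) × 15ⁿ ≥ 99, i.e. 15ⁿ ≥ 1089.
15² = 225 falls short of 1089 but 15³ = 3375 reaches it, so n = 3.

3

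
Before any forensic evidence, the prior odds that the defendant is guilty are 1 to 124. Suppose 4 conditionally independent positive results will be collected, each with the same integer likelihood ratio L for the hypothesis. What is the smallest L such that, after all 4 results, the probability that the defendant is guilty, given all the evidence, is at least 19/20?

Prior odds = 1/124.
Target odds = 0.95/0.05 = 19.
Need L⁴ ≥ 19 ÷ (1/124) = 2356.
6⁴ = 1296 < 2356 ≤ 2401 = 7⁴, so L = 7.

7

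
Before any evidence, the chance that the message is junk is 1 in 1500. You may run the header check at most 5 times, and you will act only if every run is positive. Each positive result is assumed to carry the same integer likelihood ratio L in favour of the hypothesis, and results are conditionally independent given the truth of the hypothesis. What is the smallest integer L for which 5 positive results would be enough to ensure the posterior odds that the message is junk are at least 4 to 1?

Prior odds = (1/1500)/(1499/1500) = 1/1499.
Target odds = 4.
Need L⁵ ≥ 4 ÷ (1/1499) = 5996.
5⁵ = 3125 < 5996 ≤ 7776 = 6⁵, so L = 6.

6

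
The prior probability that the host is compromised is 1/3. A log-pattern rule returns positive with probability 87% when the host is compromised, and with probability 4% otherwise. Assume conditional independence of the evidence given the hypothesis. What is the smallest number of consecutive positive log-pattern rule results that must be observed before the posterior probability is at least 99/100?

Prior odds = (1/3)/(2/3) = 0.5.
Likelihood ratio of a positive result = 0.87/0.04 = 21.75.
Target odds: 0.99 ÷ 0.01 = 99.
Require 21.75ⁿ ≥ 99 ÷ 0.5 = 198.
21.75¹ = 21.75 falls short of 198 but 21.75² = 473.0625 reaches it, so n = 2.

2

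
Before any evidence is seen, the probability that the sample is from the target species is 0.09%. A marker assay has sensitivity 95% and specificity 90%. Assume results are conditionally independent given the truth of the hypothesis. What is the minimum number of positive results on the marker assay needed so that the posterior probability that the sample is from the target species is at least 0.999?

Prior odds: 0.0009 ÷ 0.9991 = 9/9991.
False-positive rate = 1 − 0.9 = 0.1; likelihood ratio of a positive = 0.95/0.1 = 9.5.
Target posterior odds = 0.999/0.001 = 999.
Need (9/9991) × 9.5ⁿ ≥ 999, i.e. 9.5ⁿ ≥ 1109001.
9.5⁶ = 47045881/64 falls short of 1109001 but 9.5⁷ = 893871739/128 reaches it, so n = 7.

7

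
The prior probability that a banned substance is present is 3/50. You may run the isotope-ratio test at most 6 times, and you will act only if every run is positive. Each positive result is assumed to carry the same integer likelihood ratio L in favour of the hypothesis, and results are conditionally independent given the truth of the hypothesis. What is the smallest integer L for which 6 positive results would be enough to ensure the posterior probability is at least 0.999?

Prior odds = 0.06/0.94 = 3/47.
Target odds = 0.999/0.001 = 999.
Need L⁶ ≥ 999 ÷ (3/47) = 15651.
5⁶ = 15625 < 15651 ≤ 46656 = 6⁶, so L = 6.

6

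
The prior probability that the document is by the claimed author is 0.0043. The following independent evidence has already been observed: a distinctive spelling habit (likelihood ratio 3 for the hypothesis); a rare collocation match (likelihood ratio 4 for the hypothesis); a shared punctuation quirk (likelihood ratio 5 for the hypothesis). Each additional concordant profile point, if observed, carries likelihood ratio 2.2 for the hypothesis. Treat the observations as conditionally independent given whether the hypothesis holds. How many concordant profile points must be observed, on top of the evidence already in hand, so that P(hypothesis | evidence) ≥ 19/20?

Prior odds = 0.0043/0.9957 = 43/9957.
Combined Bayes factor of the evidence already in hand = 3 × 4 × 5 = 60.
Odds after that evidence = (43/9957) × 60 = 860/3319.
Target odds = 0.95/0.05 = 19.
Need 2.2ⁿ ≥ 19 ÷ (860/3319) = 63061/860.
2.2⁵ = 51.53632 falls short of 63061/860 but 2.2⁶ = 1771561/15625 reaches it, so n = 6.

6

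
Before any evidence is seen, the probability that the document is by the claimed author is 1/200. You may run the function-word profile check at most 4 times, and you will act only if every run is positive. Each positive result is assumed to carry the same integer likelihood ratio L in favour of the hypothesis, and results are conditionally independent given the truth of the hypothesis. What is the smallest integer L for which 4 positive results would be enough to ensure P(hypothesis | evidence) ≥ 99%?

Prior odds = 0.005/0.995 = 1/199.
Target odds = 0.99/0.01 = 99.
Need L⁴ ≥ 99 ÷ (1/199) = 19701.
11⁴ = 14641 < 19701 ≤ 20736 = 12⁴, so L = 12.

12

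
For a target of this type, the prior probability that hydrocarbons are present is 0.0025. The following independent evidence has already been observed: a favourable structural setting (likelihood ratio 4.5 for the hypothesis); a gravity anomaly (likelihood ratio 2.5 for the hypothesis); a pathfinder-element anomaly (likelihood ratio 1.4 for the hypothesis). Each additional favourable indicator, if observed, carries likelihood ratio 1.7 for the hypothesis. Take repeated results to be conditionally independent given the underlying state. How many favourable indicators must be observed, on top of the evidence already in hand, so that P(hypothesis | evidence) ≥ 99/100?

Prior odds = 0.0025/0.9975 = 1/399.
Combined Bayes factor of the evidence already in hand = 4.5 × 2.5 × 1.4 = 15.75.
Odds after that evidence = (1/399) × 15.75 = 3/76.
Target odds = 0.99/0.01 = 99.
Need 1.7ⁿ ≥ 99 ÷ (3/76) = 2508.
1.7¹⁴ ≈1683.78 falls short of 2508 but 1.7¹⁵ ≈2862.42 reaches it, so n = 15.

15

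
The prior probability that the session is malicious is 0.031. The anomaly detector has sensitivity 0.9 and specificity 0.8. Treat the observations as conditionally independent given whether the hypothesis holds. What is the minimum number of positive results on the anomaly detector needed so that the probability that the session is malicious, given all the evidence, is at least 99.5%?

Prior odds = 0.031/0.969 = 31/969.
False-positive rate = 1 − 0.8 = 0.2; likelihood ratio of a positive = 0.9/0.2 = 4.5.
Target odds: 0.995 ÷ 0.005 = 199.
Require 4.5ⁿ ≥ 199 ÷ (31/969) = 192831/31.
4.5⁵ = 1845.28125 falls short of 192831/31 but 4.5⁶ = 8303.765625 reaches it, so n = 6.

6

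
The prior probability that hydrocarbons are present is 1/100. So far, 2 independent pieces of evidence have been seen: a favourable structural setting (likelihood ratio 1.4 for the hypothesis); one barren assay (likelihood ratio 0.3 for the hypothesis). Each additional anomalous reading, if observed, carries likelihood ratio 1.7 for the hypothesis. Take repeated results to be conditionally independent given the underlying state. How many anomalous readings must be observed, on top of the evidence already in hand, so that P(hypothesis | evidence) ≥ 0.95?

Prior odds = 0.01/0.99 = 1/99.
Combined Bayes factor of the evidence already in hand = 1.4 × 0.3 = 0.42.
Odds after that evidence = (1/99) × 0.42 = 7/1650.
Target odds = 0.95/0.05 = 19.
Need 1.7ⁿ ≥ 19 ÷ (7/1650) = 31350/7.
1.7¹⁵ ≈2862.42 falls short of 31350/7 but 1.7¹⁶ ≈4866.12 reaches it, so n = 16.

16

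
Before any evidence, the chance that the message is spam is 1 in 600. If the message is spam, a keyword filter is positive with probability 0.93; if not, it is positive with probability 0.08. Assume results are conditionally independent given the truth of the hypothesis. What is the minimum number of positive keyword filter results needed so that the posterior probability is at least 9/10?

Prior odds: (1/600) ÷ (599/600) = 1/599.
Likelihood ratio of a positive = 0.93/0.08 = 11.625.
Target odds: 0.9 ÷ 0.1 = 9.
Require 11.625ⁿ ≥ 9 ÷ (1/599) = 5391.
11.625³ = 804357/512 falls short of 5391 but 11.625⁴ = 74805201/4096 reaches it, so n = 4.

4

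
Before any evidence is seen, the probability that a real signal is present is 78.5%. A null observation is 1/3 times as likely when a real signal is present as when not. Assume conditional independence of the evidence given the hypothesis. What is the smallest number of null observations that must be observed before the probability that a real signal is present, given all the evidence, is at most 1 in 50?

5

Prior odds = 0.785/0.215 = 157/43.
Likelihood ratio per null observation = 1/3.
Target odds: 0.02 ÷ 0.98 = 1/49.
Need (157/43) × (1/3)ⁿ ≤ 1/49, i.e. (1/3)ⁿ ≤ 43/7693.
(1/3)⁴ = 1/81 is still above 43/7693 but (1/3)⁵ = 1/243 is at or below it, so n = 5.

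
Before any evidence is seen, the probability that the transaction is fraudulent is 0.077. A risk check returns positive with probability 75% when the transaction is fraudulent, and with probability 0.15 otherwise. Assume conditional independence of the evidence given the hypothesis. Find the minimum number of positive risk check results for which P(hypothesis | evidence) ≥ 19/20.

4

Prior odds = 0.077/0.923 = 77/923.
Likelihood ratio of a positive result = 0.75/0.15 = 5.
Target odds: 0.95 ÷ 0.05 = 19.
Require 5ⁿ ≥ 19 ÷ (77/923) = 17537/77.
5³ = 125 falls short of 17537/77 but 5⁴ = 625 reaches it, so n = 4.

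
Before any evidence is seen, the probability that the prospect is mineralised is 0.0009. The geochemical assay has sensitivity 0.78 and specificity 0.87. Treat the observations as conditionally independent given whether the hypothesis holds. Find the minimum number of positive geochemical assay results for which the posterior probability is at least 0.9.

Prior odds = 0.0009/0.9991 = 9/9991.
False-positive rate = 1 − 0.87 = 0.13; likelihood ratio of a positive = 0.78/0.13 = 6.
Target odds: 0.9 ÷ 0.1 = 9.
Require 6ⁿ ≥ 9 ÷ (9/9991) = 9991.
6⁵ = 7776 falls short of 9991 but 6⁶ = 46656 reaches it, so n = 6.

6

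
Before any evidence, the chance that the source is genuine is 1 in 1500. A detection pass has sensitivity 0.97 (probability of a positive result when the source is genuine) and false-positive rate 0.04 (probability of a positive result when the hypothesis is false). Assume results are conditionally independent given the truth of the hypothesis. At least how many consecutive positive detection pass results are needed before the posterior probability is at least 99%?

Prior odds: (1/1500) ÷ (1499/1500) = 1/1499.
Likelihood ratio of a positive result = 0.97/0.04 = 24.25.
Target odds: 0.99 ÷ 0.01 = 99.
Need (1/1499) × 24.25ⁿ ≥ 99, i.e. 24.25ⁿ ≥ 148401.
24.25³ = 912673/64 falls short of 148401 but 24.25⁴ = 88529281/256 reaches it, so n = 4.

4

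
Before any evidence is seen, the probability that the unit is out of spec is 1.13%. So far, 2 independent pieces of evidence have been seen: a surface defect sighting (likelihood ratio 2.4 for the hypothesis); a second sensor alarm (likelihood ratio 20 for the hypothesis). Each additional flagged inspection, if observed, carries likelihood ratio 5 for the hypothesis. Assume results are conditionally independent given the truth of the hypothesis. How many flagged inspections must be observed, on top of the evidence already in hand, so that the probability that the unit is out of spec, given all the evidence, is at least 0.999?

Prior odds = 0.0113/0.9887 = 113/9887.
Combined Bayes factor of the evidence already in hand = 2.4 × 20 = 48.
Odds after that evidence = (113/9887) × 48 = 5424/9887.
Target odds = 0.999/0.001 = 999.
Need 5ⁿ ≥ 999 ÷ (5424/9887) = 3292371/1808.
5⁴ = 625 falls short of 3292371/1808 but 5⁵ = 3125 reaches it, so n = 5.

5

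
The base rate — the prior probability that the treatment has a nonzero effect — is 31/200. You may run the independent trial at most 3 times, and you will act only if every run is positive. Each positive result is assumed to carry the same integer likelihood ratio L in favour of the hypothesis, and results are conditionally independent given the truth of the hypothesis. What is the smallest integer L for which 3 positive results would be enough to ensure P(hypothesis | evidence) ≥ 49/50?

7

Prior odds = 0.155/0.845 = 31/169.
Target odds = 0.98/0.02 = 49.
Need L³ ≥ 49 ÷ (31/169) = 8281/31.
6³ = 216 < 8281/31 ≤ 343 = 7³, so L = 7.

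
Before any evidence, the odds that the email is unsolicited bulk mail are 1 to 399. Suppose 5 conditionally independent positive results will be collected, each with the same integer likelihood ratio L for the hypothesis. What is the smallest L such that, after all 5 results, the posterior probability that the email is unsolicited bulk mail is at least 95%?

Prior odds = 1/399.
Target odds = 0.95/0.05 = 19.
Need L⁵ ≥ 19 ÷ (1/399) = 7581.
5⁵ = 3125 < 7581 ≤ 7776 = 6⁵, so L = 6.

6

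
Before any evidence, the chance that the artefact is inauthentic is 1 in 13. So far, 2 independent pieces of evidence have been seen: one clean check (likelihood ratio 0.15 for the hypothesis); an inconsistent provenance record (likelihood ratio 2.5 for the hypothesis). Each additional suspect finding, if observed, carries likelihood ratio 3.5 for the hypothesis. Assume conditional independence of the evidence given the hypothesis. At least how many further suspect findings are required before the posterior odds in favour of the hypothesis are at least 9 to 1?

Prior odds = (1/13)/(12/13) = 1/12.
Combined Bayes factor of the evidence already in hand = 0.15 × 2.5 = 0.375.
Odds after that evidence = (1/12) × 0.375 = 0.03125.
Target odds = 9.
Need 3.5ⁿ ≥ 9 ÷ 0.03125 = 288.
3.5⁴ = 150.0625 falls short of 288 but 3.5⁵ = 525.21875 reaches it, so n = 5.

5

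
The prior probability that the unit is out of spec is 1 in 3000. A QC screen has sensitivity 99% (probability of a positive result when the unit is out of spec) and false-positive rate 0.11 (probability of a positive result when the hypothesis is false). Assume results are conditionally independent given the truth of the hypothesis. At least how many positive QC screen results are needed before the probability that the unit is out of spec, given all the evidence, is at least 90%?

5

Prior odds = (1/3000)/(2999/3000) = 1/2999.
Likelihood ratio of a positive result = 0.99/0.11 = 9.
Target posterior odds = 0.9/0.1 = 9.
Need (1/2999) × 9ⁿ ≥ 9, i.e. 9ⁿ ≥ 26991.
9⁴ = 6561 falls short of 26991 but 9⁵ = 59049 reaches it, so n = 5.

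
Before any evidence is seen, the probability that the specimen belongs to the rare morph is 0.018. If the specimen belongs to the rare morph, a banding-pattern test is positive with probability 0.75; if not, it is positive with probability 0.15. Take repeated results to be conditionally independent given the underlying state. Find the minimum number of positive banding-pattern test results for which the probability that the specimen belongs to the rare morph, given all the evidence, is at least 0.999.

Prior odds: 0.018 ÷ 0.982 = 9/491.
Likelihood ratio of a positive = 0.75/0.15 = 5.
Target posterior odds = 0.999/0.001 = 999.
Need (9/491) × 5ⁿ ≥ 999, i.e. 5ⁿ ≥ 54501.
5⁶ = 15625 falls short of 54501 but 5⁷ = 78125 reaches it, so n = 7.

7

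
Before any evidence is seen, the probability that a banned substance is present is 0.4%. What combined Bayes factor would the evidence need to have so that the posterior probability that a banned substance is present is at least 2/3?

498

Prior odds = 0.004/0.996 = 1/249.
Target odds = (2/3)/(1/3) = 2.
Required Bayes factor = 2 ÷ (1/249) = 498.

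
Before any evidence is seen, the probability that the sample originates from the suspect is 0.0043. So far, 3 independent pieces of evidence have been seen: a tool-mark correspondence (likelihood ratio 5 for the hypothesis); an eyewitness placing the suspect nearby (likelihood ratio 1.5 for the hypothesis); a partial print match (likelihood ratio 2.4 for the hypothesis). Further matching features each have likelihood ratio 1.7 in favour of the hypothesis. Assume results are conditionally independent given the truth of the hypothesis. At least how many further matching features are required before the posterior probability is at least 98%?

13

Prior odds = 0.0043/0.9957 = 43/9957.
Combined Bayes factor of the evidence already in hand = 5 × 1.5 × 2.4 = 18.
Odds after that evidence = (43/9957) × 18 = 258/3319.
Target odds = 0.98/0.02 = 49.
Need 1.7ⁿ ≥ 49 ÷ (258/3319) = 162631/258.
1.7¹² ≈582.622 falls short of 162631/258 but 1.7¹³ ≈990.458 reaches it, so n = 13.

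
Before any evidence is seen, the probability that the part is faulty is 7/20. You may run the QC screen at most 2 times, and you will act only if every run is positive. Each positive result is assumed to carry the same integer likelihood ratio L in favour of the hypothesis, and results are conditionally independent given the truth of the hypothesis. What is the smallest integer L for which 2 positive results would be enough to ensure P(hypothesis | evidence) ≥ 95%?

Prior odds = 0.35/0.65 = 7/13.
Target odds = 0.95/0.05 = 19.
Need L² ≥ 19 ÷ (7/13) = 247/7.
5² = 25 < 247/7 ≤ 36 = 6², so L = 6.

6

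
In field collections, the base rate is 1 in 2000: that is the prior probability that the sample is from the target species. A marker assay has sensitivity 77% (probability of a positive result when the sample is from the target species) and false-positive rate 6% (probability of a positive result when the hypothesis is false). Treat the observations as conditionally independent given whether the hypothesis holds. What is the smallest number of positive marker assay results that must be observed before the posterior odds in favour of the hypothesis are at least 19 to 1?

Prior odds = 0.0005/0.9995 = 1/1999.
Likelihood ratio of a positive result = 0.77/0.06 = 77/6.
Target odds = 19.
Need (1/1999) × (77/6)ⁿ ≥ 19, i.e. (77/6)ⁿ ≥ 37981.
(77/6)⁴ = 35153041/1296 falls short of 37981 but (77/6)⁵ ≈348095 reaches it, so n = 5.

5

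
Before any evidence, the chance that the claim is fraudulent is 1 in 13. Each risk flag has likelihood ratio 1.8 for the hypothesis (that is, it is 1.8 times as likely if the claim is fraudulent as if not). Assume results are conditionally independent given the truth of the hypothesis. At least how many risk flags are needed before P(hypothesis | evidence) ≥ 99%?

13

Prior odds = (1/13)/(12/13) = 1/12.
Likelihood ratio per risk flag = 1.8.
Target posterior odds = 0.99/0.01 = 99.
Require 1.8ⁿ ≥ 99 ÷ (1/12) = 1188.
1.8¹² ≈1156.83 falls short of 1188 but 1.8¹³ ≈2082.3 reaches it, so n = 13.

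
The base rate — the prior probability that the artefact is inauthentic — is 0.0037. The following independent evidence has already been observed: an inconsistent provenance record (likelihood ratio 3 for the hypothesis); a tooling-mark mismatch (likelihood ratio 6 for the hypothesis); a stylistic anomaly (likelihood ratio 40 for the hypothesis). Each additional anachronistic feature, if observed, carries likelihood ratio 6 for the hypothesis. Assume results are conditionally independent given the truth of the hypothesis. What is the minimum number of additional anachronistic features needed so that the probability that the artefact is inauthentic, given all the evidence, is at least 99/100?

3

Prior odds = 0.0037/0.9963 = 37/9963.
Combined Bayes factor of the evidence already in hand = 3 × 6 × 40 = 720.
Odds after that evidence = (37/9963) × 720 = 2960/1107.
Target odds = 0.99/0.01 = 99.
Need 6ⁿ ≥ 99 ÷ (2960/1107) = 109593/2960.
6² = 36 falls short of 109593/2960 but 6³ = 216 reaches it, so n = 3.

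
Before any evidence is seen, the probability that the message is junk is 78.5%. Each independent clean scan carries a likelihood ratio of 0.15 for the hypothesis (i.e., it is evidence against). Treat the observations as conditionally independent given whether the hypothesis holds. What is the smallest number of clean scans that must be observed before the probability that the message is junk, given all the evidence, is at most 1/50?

3

Prior odds = 0.785/0.215 = 157/43.
Likelihood ratio per clean scan = 0.15.
Target odds: 0.02 ÷ 0.98 = 1/49.
Require 0.15ⁿ ≤ 1/49 ÷ (157/43) = 43/7693.
0.15² = 0.0225 is still above 43/7693 but 0.15³ = 0.003375 is at or below it, so n = 3.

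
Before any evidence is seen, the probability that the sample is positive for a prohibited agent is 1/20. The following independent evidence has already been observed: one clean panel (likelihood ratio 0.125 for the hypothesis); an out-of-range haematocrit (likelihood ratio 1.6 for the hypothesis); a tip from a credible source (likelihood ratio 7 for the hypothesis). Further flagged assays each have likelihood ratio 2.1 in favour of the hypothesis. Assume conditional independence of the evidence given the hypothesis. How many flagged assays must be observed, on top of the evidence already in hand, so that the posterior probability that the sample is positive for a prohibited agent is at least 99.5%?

11

Prior odds = 0.05/0.95 = 1/19.
Combined Bayes factor of the evidence already in hand = 0.125 × 1.6 × 7 = 1.4.
Odds after that evidence = (1/19) × 1.4 = 7/95.
Target odds = 0.995/0.005 = 199.
Need 2.1ⁿ ≥ 199 ÷ (7/95) = 18905/7.
2.1¹⁰ ≈1667.99 falls short of 18905/7 but 2.1¹¹ ≈3502.78 reaches it, so n = 11.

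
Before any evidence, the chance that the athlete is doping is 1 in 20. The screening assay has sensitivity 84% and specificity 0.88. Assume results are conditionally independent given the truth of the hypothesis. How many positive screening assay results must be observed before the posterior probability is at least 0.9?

3

Prior odds = 0.05/0.95 = 1/19.
False-positive rate = 1 − 0.88 = 0.12; likelihood ratio of a positive = 0.84/0.12 = 7.
Target odds: 0.9 ÷ 0.1 = 9.
Need (1/19) × 7ⁿ ≥ 9, i.e. 7ⁿ ≥ 171.
7² = 49 falls short of 171 but 7³ = 343 reaches it, so n = 3.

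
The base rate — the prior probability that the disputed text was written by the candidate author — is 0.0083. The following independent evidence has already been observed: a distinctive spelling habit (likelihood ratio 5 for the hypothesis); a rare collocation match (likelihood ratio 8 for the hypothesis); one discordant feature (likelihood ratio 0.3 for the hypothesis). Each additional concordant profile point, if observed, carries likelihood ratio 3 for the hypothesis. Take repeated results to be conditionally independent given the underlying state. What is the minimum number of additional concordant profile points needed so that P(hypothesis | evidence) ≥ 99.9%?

Prior odds = 0.0083/0.9917 = 83/9917.
Combined Bayes factor of the evidence already in hand = 5 × 8 × 0.3 = 12.
Odds after that evidence = (83/9917) × 12 = 996/9917.
Target odds = 0.999/0.001 = 999.
Need 3ⁿ ≥ 999 ÷ (996/9917) = 3302361/332.
3⁸ = 6561 falls short of 3302361/332 but 3⁹ = 19683 reaches it, so n = 9.

9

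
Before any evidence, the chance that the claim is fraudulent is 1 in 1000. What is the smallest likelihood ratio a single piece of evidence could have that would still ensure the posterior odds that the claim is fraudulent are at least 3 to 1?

2997

Prior odds = 0.001/0.999 = 1/999.
Target odds = 3.
Required Bayes factor = 3 ÷ (1/999) = 2997.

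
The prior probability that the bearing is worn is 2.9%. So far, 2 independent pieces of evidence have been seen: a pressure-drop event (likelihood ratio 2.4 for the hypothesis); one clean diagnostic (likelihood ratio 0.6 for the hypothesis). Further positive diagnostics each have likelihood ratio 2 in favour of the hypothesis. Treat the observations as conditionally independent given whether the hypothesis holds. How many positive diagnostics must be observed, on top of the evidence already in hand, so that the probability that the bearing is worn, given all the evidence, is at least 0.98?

11

Prior odds = 0.029/0.971 = 29/971.
Combined Bayes factor of the evidence already in hand = 2.4 × 0.6 = 1.44.
Odds after that evidence = (29/971) × 1.44 = 1044/24275.
Target odds = 0.98/0.02 = 49.
Need 2ⁿ ≥ 49 ÷ (1044/24275) = 1189475/1044.
2¹⁰ = 1024 falls short of 1189475/1044 but 2¹¹ = 2048 reaches it, so n = 11.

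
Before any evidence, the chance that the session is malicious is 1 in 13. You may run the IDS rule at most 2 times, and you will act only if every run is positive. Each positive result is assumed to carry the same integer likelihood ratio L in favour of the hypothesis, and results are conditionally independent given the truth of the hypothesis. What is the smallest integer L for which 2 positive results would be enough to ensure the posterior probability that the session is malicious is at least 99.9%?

Prior odds = (1/13)/(12/13) = 1/12.
Target odds = 0.999/0.001 = 999.
Need L² ≥ 999 ÷ (1/12) = 11988.
109² = 11881 < 11988 ≤ 12100 = 110², so L = 110.

110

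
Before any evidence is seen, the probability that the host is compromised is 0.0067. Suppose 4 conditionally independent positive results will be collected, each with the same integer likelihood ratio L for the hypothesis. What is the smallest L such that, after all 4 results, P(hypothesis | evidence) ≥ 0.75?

Prior odds = 0.0067/0.9933 = 67/9933.
Target odds = 0.75/0.25 = 3.
Need L⁴ ≥ 3 ÷ (67/9933) = 29799/67.
4⁴ = 256 < 29799/67 ≤ 625 = 5⁴, so L = 5.

5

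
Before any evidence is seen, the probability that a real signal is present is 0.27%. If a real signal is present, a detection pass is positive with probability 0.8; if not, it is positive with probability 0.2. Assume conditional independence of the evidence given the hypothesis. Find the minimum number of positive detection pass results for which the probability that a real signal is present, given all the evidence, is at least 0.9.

6

Prior odds = 0.0027/0.9973 = 27/9973.
Likelihood ratio of a positive = 0.8/0.2 = 4.
Target odds: 0.9 ÷ 0.1 = 9.
Need (27/9973) × 4ⁿ ≥ 9, i.e. 4ⁿ ≥ 9973/3.
4⁵ = 1024 falls short of 9973/3 but 4⁶ = 4096 reaches it, so n = 6.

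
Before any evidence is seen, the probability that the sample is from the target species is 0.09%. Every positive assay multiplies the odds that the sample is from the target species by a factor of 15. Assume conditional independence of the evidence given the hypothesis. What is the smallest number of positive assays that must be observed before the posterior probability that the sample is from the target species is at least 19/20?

4

Prior odds: 0.0009 ÷ 0.9991 = 9/9991.
Likelihood ratio per positive assay = 15.
Target posterior odds = 0.95/0.05 = 19.
Need (9/9991) × 15ⁿ ≥ 19, i.e. 15ⁿ ≥ 189829/9.
15³ = 3375 falls short of 189829/9 but 15⁴ = 50625 reaches it, so n = 4.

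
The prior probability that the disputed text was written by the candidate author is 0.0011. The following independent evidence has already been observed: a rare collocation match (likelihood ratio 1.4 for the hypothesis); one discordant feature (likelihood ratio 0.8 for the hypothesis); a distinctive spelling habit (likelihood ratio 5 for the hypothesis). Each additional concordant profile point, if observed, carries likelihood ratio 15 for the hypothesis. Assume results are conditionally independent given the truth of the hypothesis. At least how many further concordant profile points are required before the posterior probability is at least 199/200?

Prior odds = 0.0011/0.9989 = 11/9989.
Combined Bayes factor of the evidence already in hand = 1.4 × 0.8 × 5 = 5.6.
Odds after that evidence = (11/9989) × 5.6 = 44/7135.
Target odds = 0.995/0.005 = 199.
Need 15ⁿ ≥ 199 ÷ (44/7135) = 1419865/44.
15³ = 3375 falls short of 1419865/44 but 15⁴ = 50625 reaches it, so n = 4.

4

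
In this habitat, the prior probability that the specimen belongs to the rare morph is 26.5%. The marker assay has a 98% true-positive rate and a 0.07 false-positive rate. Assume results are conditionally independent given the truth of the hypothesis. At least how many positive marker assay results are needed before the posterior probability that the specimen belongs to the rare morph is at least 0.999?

Prior odds = 0.265/0.735 = 53/147.
Likelihood ratio of a positive result = 0.98/0.07 = 14.
Target posterior odds = 0.999/0.001 = 999.
Require 14ⁿ ≥ 999 ÷ (53/147) = 146853/53.
14³ = 2744 falls short of 146853/53 but 14⁴ = 38416 reaches it, so n = 4.

4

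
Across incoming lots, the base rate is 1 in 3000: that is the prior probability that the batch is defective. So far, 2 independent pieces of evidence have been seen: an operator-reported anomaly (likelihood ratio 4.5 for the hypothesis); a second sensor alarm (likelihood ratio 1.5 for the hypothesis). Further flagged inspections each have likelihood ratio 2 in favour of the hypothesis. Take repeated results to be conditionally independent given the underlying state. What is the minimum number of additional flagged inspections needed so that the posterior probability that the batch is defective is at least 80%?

Prior odds = (1/3000)/(2999/3000) = 1/2999.
Combined Bayes factor of the evidence already in hand = 4.5 × 1.5 = 6.75.
Odds after that evidence = (1/2999) × 6.75 = 27/11996.
Target odds = 0.8/0.2 = 4.
Need 2ⁿ ≥ 4 ÷ (27/11996) = 47984/27.
2¹⁰ = 1024 falls short of 47984/27 but 2¹¹ = 2048 reaches it, so n = 11.

11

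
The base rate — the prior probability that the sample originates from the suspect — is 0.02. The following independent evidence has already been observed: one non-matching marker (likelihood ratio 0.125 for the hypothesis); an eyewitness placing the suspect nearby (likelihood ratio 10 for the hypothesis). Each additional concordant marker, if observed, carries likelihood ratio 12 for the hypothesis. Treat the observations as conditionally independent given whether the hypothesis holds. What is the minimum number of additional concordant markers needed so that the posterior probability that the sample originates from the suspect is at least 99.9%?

Prior odds = 0.02/0.98 = 1/49.
Combined Bayes factor of the evidence already in hand = 0.125 × 10 = 1.25.
Odds after that evidence = (1/49) × 1.25 = 5/196.
Target odds = 0.999/0.001 = 999.
Need 12ⁿ ≥ 999 ÷ (5/196) = 39160.8.
12⁴ = 20736 falls short of 39160.8 but 12⁵ = 248832 reaches it, so n = 5.

5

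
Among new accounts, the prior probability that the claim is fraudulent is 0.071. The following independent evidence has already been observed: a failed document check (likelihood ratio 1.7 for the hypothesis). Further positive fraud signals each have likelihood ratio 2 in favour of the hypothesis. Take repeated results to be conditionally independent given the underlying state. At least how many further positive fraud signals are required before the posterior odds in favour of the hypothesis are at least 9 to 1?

Prior odds = 0.071/0.929 = 71/929.
Bayes factor of the evidence already in hand = 1.7.
Odds after that evidence = (71/929) × 1.7 = 1207/9290.
Target odds = 9.
Need 2ⁿ ≥ 9 ÷ (1207/9290) = 83610/1207.
2⁶ = 64 falls short of 83610/1207 but 2⁷ = 128 reaches it, so n = 7.

7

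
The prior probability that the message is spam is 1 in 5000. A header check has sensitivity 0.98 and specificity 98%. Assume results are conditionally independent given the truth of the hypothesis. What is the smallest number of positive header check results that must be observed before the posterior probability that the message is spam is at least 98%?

4

Prior odds = 0.0002/0.9998 = 1/4999.
False-positive rate = 1 − 0.98 = 0.02; likelihood ratio of a positive = 0.98/0.02 = 49.
Target odds: 0.98 ÷ 0.02 = 49.
Need (1/4999) × 49ⁿ ≥ 49, i.e. 49ⁿ ≥ 244951.
49³ = 117649 falls short of 244951 but 49⁴ = 5764801 reaches it, so n = 4.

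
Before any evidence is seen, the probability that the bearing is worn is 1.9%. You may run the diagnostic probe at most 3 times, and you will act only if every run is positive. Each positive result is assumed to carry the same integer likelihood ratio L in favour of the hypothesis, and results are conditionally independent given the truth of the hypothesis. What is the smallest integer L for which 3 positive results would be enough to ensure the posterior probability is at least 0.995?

Prior odds = 0.019/0.981 = 19/981.
Target odds = 0.995/0.005 = 199.
Need L³ ≥ 199 ÷ (19/981) = 195219/19.
21³ = 9261 < 195219/19 ≤ 10648 = 22³, so L = 22.

22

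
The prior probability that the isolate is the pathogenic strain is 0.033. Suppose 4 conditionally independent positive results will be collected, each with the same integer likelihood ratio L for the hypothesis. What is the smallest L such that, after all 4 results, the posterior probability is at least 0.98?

7

Prior odds = 0.033/0.967 = 33/967.
Target odds = 0.98/0.02 = 49.
Need L⁴ ≥ 49 ÷ (33/967) = 47383/33.
6⁴ = 1296 < 47383/33 ≤ 2401 = 7⁴, so L = 7.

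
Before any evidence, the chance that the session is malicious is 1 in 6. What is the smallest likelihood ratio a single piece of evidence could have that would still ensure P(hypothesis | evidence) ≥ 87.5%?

35

Prior odds = (1/6)/(5/6) = 0.2.
Target odds = 0.875/0.125 = 7.
Required Bayes factor = 7 ÷ 0.2 = 35.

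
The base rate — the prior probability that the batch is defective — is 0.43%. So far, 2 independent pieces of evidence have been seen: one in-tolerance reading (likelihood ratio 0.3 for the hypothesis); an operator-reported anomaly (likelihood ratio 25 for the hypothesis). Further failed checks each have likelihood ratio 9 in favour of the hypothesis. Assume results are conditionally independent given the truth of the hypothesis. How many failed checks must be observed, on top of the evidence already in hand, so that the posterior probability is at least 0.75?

3

Prior odds = 0.0043/0.9957 = 43/9957.
Combined Bayes factor of the evidence already in hand = 0.3 × 25 = 7.5.
Odds after that evidence = (43/9957) × 7.5 = 215/6638.
Target odds = 0.75/0.25 = 3.
Need 9ⁿ ≥ 3 ÷ (215/6638) = 19914/215.
9² = 81 falls short of 19914/215 but 9³ = 729 reaches it, so n = 3.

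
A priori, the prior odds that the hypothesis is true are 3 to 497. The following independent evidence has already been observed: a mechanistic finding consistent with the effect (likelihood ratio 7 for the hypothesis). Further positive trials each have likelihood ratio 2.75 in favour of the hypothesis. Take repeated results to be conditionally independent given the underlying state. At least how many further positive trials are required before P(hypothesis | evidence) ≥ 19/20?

7

Prior odds = 3/497.
Bayes factor of the evidence already in hand = 7.
Odds after that evidence = (3/497) × 7 = 3/71.
Target odds = 0.95/0.05 = 19.
Need 2.75ⁿ ≥ 19 ÷ (3/71) = 1349/3.
2.75⁶ = 1771561/4096 falls short of 1349/3 but 2.75⁷ = 19487171/16384 reaches it, so n = 7.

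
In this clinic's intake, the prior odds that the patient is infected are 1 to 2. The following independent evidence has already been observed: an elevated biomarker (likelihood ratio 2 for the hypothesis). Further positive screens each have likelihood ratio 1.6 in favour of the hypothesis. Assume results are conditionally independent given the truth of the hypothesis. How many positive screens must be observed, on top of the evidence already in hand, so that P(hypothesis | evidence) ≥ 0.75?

3

Prior odds = 0.5.
Bayes factor of the evidence already in hand = 2.
Odds after that evidence = 0.5 × 2 = 1.
Target odds = 0.75/0.25 = 3.
Need 1.6ⁿ ≥ 3 ÷ 1 = 3.
1.6² = 2.56 falls short of 3 but 1.6³ = 4.096 reaches it, so n = 3.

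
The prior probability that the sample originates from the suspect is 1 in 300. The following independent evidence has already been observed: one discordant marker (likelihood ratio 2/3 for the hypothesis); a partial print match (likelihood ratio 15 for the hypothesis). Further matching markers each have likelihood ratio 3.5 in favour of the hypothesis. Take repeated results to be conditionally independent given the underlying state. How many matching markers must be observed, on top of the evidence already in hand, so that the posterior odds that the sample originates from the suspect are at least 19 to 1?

6

Prior odds = (1/300)/(299/300) = 1/299.
Combined Bayes factor of the evidence already in hand = (2/3) × 15 = 10.
Odds after that evidence = (1/299) × 10 = 10/299.
Target odds = 19.
Need 3.5ⁿ ≥ 19 ÷ (10/299) = 568.1.
3.5⁵ = 525.21875 falls short of 568.1 but 3.5⁶ = 1838.265625 reaches it, so n = 6.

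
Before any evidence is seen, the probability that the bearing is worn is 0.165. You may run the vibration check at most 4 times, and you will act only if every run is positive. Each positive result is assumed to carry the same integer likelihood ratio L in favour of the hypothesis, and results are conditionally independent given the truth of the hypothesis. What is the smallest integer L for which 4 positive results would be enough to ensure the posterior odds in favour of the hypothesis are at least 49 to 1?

Prior odds = 0.165/0.835 = 33/167.
Target odds = 49.
Need L⁴ ≥ 49 ÷ (33/167) = 8183/33.
3⁴ = 81 < 8183/33 ≤ 256 = 4⁴, so L = 4.

4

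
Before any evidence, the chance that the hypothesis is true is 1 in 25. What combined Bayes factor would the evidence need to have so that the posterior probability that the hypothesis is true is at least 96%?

Prior odds = 0.04/0.96 = 1/24.
Target odds = 0.96/0.04 = 24.
Required Bayes factor = 24 ÷ (1/24) = 576.

576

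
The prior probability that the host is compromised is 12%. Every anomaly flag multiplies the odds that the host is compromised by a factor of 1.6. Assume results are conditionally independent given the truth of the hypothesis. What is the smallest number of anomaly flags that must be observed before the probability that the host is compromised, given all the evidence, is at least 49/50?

13

Prior odds = 0.12/0.88 = 3/22.
Likelihood ratio per anomaly flag = 1.6.
Target odds: 0.98 ÷ 0.02 = 49.
Require 1.6ⁿ ≥ 49 ÷ (3/22) = 1078/3.
1.6¹² ≈281.475 falls short of 1078/3 but 1.6¹³ ≈450.36 reaches it, so n = 13.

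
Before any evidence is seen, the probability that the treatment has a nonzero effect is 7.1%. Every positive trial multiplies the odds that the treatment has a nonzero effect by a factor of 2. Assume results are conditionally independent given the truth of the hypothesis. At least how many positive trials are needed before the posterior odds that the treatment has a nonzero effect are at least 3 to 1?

Prior odds: 0.071 ÷ 0.929 = 71/929.
Likelihood ratio per positive trial = 2.
Target odds = 3.
Need (71/929) × 2ⁿ ≥ 3, i.e. 2ⁿ ≥ 2787/71.
2⁵ = 32 falls short of 2787/71 but 2⁶ = 64 reaches it, so n = 6.

6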